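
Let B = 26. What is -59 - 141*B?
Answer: -3725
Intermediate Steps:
-59 - 141*B = -59 - 141*26 = -59 - 3666 = -3725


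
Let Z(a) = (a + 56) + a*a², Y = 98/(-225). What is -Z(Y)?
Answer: -631972558/11390625 ≈ -55.482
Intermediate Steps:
Y = -98/225 (Y = 98*(-1/225) = -98/225 ≈ -0.43556)
Z(a) = 56 + a + a³ (Z(a) = (56 + a) + a³ = 56 + a + a³)
-Z(Y) = -(56 - 98/225 + (-98/225)³) = -(56 - 98/225 - 941192/11390625) = -1*631972558/11390625 = -631972558/11390625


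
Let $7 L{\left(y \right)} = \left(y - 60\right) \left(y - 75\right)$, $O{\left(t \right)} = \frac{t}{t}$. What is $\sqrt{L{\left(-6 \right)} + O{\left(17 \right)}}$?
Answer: $\frac{\sqrt{37471}}{7} \approx 27.653$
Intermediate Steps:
$O{\left(t \right)} = 1$
$L{\left(y \right)} = \frac{\left(-75 + y\right) \left(-60 + y\right)}{7}$ ($L{\left(y \right)} = \frac{\left(y - 60\right) \left(y - 75\right)}{7} = \frac{\left(-60 + y\right) \left(-75 + y\right)}{7} = \frac{\left(-75 + y\right) \left(-60 + y\right)}{7}$)
$\sqrt{L{\left(-6 \right)} + O{\left(17 \right)}} = \sqrt{\left(\frac{4500}{7} - - \frac{810}{7} + \frac{\left(-6\right)^{2}}{7}\right) + 1} = \sqrt{\left(\frac{4500}{7} + \frac{810}{7} + \frac{1}{7} \cdot 36\right) + 1} = \sqrt{\left(\frac{4500}{7} + \frac{810}{7} + \frac{36}{7}\right) + 1} = \sqrt{\frac{5346}{7} + 1} = \sqrt{\frac{5353}{7}} = \frac{\sqrt{37471}}{7}$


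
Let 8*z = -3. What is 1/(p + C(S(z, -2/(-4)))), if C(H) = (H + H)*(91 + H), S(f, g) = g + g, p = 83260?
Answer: 1/83444 ≈ 1.1984e-5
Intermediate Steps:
z = -3/8 (z = (1/8)*(-3) = -3/8 ≈ -0.37500)
S(f, g) = 2*g
C(H) = 2*H*(91 + H) (C(H) = (2*H)*(91 + H) = 2*H*(91 + H))
1/(p + C(S(z, -2/(-4)))) = 1/(83260 + 2*(2*(-2/(-4)))*(91 + 2*(-2/(-4)))) = 1/(83260 + 2*(2*(-2*(-1/4)))*(91 + 2*(-2*(-1/4)))) = 1/(83260 + 2*(2*(1/2))*(91 + 2*(1/2))) = 1/(83260 + 2*1*(91 + 1)) = 1/(83260 + 2*1*92) = 1/(83260 + 184) = 1/83444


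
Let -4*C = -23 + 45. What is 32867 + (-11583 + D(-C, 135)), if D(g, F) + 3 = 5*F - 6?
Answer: 21950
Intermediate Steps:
C = -11/2 (C = -(-23 + 45)/4 = -1/4*22 = -11/2 ≈ -5.5000)
D(g, F) = -9 + 5*F (D(g, F) = -3 + (5*F - 6) = -3 + (-6 + 5*F) = -9 + 5*F)
32867 + (-11583 + D(-C, 135)) = 32867 + (-11583 + (-9 + 5*135)) = 32867 + (-11583 + (-9 + 675)) = 32867 + (-11583 + 666) = 32867 - 10917 = 21950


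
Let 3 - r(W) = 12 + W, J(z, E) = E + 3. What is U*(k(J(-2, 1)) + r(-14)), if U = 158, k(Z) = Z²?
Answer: 3318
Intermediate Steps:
J(z, E) = 3 + E
r(W) = -9 - W (r(W) = 3 - (12 + W) = 3 + (-12 - W) = -9 - W)
U*(k(J(-2, 1)) + r(-14)) = 158*((3 + 1)² + (-9 - 1*(-14))) = 158*(4² + (-9 + 14)) = 158*(16 + 5) = 158*21 = 3318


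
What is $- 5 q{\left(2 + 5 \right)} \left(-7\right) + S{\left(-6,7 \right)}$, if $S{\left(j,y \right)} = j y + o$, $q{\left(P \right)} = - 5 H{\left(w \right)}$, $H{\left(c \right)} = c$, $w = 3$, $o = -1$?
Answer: $-568$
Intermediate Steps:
$q{\left(P \right)} = -15$ ($q{\left(P \right)} = \left(-5\right) 3 = -15$)
$S{\left(j,y \right)} = -1 + j y$ ($S{\left(j,y \right)} = j y - 1 = -1 + j y$)
$- 5 q{\left(2 + 5 \right)} \left(-7\right) + S{\left(-6,7 \right)} = \left(-5\right) \left(-15\right) \left(-7\right) - 43 = 75 \left(-7\right) - 43 = -525 - 43 = -568$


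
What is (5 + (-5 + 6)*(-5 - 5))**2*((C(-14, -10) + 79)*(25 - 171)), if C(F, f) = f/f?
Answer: -292000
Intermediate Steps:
C(F, f) = 1
(5 + (-5 + 6)*(-5 - 5))**2*((C(-14, -10) + 79)*(25 - 171)) = (5 + (-5 + 6)*(-5 - 5))**2*((1 + 79)*(25 - 171)) = (5 + 1*(-10))**2*(80*(-146)) = (5 - 10)**2*(-11680) = (-5)**2*(-11680) = 25*(-11680) = -292000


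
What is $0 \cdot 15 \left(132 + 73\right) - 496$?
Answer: $-496$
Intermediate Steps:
$0 \cdot 15 \left(132 + 73\right) - 496 = 0 \cdot 205 - 496 = 0 - 496 = -496$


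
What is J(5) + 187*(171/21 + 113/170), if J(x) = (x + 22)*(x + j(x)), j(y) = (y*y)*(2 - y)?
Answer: -17009/70 ≈ -242.99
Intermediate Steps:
j(y) = y**2*(2 - y)
J(x) = (22 + x)*(x + x**2*(2 - x)) (J(x) = (x + 22)*(x + x**2*(2 - x)) = (22 + x)*(x + x**2*(2 - x)))
J(5) + 187*(171/21 + 113/170) = 5*(22 - 1*5**3 - 20*5**2 + 45*5) + 187*(171/21 + 113/170) = 5*(22 - 1*125 - 20*25 + 225) + 187*(171*(1/21) + 113*(1/170)) = 5*(22 - 125 - 500 + 225) + 187*(57/7 + 113/170) = 5*(-378) + 187*(10481/1190) = -1890 + 115291/70 = -17009/70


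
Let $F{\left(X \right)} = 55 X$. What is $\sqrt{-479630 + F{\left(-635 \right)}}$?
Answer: $i \sqrt{514555} \approx 717.33 i$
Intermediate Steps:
$\sqrt{-479630 + F{\left(-635 \right)}} = \sqrt{-479630 + 55 \left(-635\right)} = \sqrt{-479630 - 34925} = \sqrt{-514555} = i \sqrt{514555}$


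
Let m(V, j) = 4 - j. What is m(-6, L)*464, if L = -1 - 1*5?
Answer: 4640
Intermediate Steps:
L = -6 (L = -1 - 5 = -6)
m(-6, L)*464 = (4 - 1*(-6))*464 = (4 + 6)*464 = 10*464 = 4640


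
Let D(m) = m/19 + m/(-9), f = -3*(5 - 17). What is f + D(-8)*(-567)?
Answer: -4356/19 ≈ -229.26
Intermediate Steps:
f = 36 (f = -3*(-12) = 36)
D(m) = -10*m/171 (D(m) = m*(1/19) + m*(-⅑) = m/19 - m/9 = -10*m/171)
f + D(-8)*(-567) = 36 - 10/171*(-8)*(-567) = 36 + (80/171)*(-567) = 36 - 5040/19 = -4356/19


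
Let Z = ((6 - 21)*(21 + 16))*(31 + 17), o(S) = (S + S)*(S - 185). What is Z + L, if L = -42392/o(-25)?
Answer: -9991514/375 ≈ -26644.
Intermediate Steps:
o(S) = 2*S*(-185 + S) (o(S) = (2*S)*(-185 + S) = 2*S*(-185 + S))
Z = -26640 (Z = -15*37*48 = -555*48 = -26640)
L = -1514/375 (L = -42392*(-1/(50*(-185 - 25))) = -42392/(2*(-25)*(-210)) = -42392/10500 = -42392*1/10500 = -1514/375 ≈ -4.0373)
Z + L = -26640 - 1514/375 = -9991514/375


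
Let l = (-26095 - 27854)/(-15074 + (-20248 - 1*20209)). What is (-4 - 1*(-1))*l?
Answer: -23121/7933 ≈ -2.9145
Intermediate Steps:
l = 7707/7933 (l = -53949/(-15074 + (-20248 - 20209)) = -53949/(-15074 - 40457) = -53949/(-55531) = -53949*(-1/55531) = 7707/7933 ≈ 0.97151)
(-4 - 1*(-1))*l = (-4 - 1*(-1))*(7707/7933) = (-4 + 1)*(7707/7933) = -3*7707/7933 = -23121/7933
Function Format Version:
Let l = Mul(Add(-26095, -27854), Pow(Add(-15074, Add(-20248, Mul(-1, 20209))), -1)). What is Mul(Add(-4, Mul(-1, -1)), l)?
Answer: Rational(-23121, 7933) ≈ -2.9145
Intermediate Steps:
l = Rational(7707, 7933) (l = Mul(-53949, Pow(Add(-15074, Add(-20248, -20209)), -1)) = Mul(-53949, Pow(Add(-15074, -40457), -1)) = Mul(-53949, Pow(-55531, -1)) = Mul(-53949, Rational(-1, 55531)) = Rational(7707, 7933) ≈ 0.97151)
Mul(Add(-4, Mul(-1, -1)), l) = Mul(Add(-4, Mul(-1, -1)), Rational(7707, 7933)) = Mul(Add(-4, 1), Rational(7707, 7933)) = Mul(-3, Rational(7707, 7933)) = Rational(-23121, 7933)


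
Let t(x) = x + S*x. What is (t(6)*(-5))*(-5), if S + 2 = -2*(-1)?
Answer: 150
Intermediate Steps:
S = 0 (S = -2 - 2*(-1) = -2 + 2 = 0)
t(x) = x (t(x) = x + 0*x = x + 0 = x)
(t(6)*(-5))*(-5) = (6*(-5))*(-5) = -30*(-5) = 150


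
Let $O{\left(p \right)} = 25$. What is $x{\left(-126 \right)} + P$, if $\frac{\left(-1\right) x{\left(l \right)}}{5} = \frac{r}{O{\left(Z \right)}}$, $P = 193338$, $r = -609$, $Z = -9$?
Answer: $\frac{967299}{5} \approx 1.9346 \cdot 10^{5}$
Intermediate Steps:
$x{\left(l \right)} = \frac{609}{5}$ ($x{\left(l \right)} = - 5 \left(- \frac{609}{25}\right) = - 5 \left(\left(-609\right) \frac{1}{25}\right) = \left(-5\right) \left(- \frac{609}{25}\right) = \frac{609}{5}$)
$x{\left(-126 \right)} + P = \frac{609}{5} + 193338 = \frac{967299}{5}$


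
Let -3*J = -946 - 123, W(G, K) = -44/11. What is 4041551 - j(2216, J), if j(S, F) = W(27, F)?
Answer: 4041555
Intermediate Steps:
W(G, K) = -4 (W(G, K) = -44*1/11 = -4)
J = 1069/3 (J = -(-946 - 123)/3 = -⅓*(-1069) = 1069/3 ≈ 356.33)
j(S, F) = -4
4041551 - j(2216, J) = 4041551 - 1*(-4) = 4041551 + 4 = 4041555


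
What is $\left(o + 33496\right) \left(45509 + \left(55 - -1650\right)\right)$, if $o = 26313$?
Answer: $2823822126$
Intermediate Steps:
$\left(o + 33496\right) \left(45509 + \left(55 - -1650\right)\right) = \left(26313 + 33496\right) \left(45509 + \left(55 - -1650\right)\right) = 59809 \left(45509 + \left(55 + 1650\right)\right) = 59809 \left(45509 + 1705\right) = 59809 \cdot 47214 = 2823822126$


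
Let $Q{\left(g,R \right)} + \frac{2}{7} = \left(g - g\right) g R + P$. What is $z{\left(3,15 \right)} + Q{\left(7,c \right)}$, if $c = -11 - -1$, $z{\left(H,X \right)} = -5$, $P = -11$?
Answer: $- \frac{114}{7} \approx -16.286$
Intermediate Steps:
$c = -10$ ($c = -11 + 1 = -10$)
$Q{\left(g,R \right)} = - \frac{79}{7}$ ($Q{\left(g,R \right)} = - \frac{2}{7} + \left(\left(g - g\right) g R - 11\right) = - \frac{2}{7} + \left(0 g R - 11\right) = - \frac{2}{7} - \left(11 + 0 R\right) = - \frac{2}{7} + \left(0 - 11\right) = - \frac{2}{7} - 11 = - \frac{79}{7}$)
$z{\left(3,15 \right)} + Q{\left(7,c \right)} = -5 - \frac{79}{7} = - \frac{114}{7}$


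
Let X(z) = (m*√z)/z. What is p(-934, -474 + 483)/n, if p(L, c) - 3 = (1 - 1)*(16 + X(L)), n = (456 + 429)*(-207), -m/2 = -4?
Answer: -1/61065 ≈ -1.6376e-5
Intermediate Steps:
m = 8 (m = -2*(-4) = 8)
n = -183195 (n = 885*(-207) = -183195)
X(z) = 8/√z (X(z) = (8*√z)/z = 8/√z)
p(L, c) = 3 (p(L, c) = 3 + (1 - 1)*(16 + 8/√L) = 3 + 0*(16 + 8/√L) = 3 + 0 = 3)
p(-934, -474 + 483)/n = 3/(-183195) = 3*(-1/183195) = -1/61065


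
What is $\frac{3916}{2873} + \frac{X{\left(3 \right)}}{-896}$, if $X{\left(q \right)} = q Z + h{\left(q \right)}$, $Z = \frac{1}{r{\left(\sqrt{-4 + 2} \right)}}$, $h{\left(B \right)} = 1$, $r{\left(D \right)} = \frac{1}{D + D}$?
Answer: $\frac{3505863}{2574208} - \frac{3 i \sqrt{2}}{448} \approx 1.3619 - 0.0094702 i$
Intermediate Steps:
$r{\left(D \right)} = \frac{1}{2 D}$
$Z = 2 i \sqrt{2}$ ($Z = \frac{1}{\frac{1}{2} \frac{1}{\sqrt{-4 + 2}}} = \frac{1}{\frac{1}{2} \frac{1}{\sqrt{-2}}} = \frac{1}{\frac{1}{2} \frac{1}{i \sqrt{2}}} = \frac{1}{\frac{1}{2} \left(- \frac{i \sqrt{2}}{2}\right)} = \frac{1}{\left(- \frac{1}{4}\right) i \sqrt{2}} = 2 i \sqrt{2} \approx 2.8284 i$)
$X{\left(q \right)} = 1 + 2 i q \sqrt{2}$ ($X{\left(q \right)} = q 2 i \sqrt{2} + 1 = 2 i q \sqrt{2} + 1 = 1 + 2 i q \sqrt{2}$)
$\frac{3916}{2873} + \frac{X{\left(3 \right)}}{-896} = \frac{3916}{2873} + \frac{1 + 2 i 3 \sqrt{2}}{-896} = 3916 \cdot \frac{1}{2873} + \left(1 + 6 i \sqrt{2}\right) \left(- \frac{1}{896}\right) = \frac{3916}{2873} - \left(\frac{1}{896} + \frac{3 i \sqrt{2}}{448}\right) = \frac{3505863}{2574208} - \frac{3 i \sqrt{2}}{448}$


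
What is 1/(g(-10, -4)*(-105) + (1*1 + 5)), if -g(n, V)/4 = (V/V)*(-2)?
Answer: -1/834 ≈ -0.0011990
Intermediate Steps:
g(n, V) = 8 (g(n, V) = -4*V/V*(-2) = -4*(-2) = 8)
1/(g(-10, -4)*(-105) + (1*1 + 5)) = 1/(8*(-105) + (1*1 + 5)) = 1/(-840 + (1 + 5)) = 1/(-840 + 6) = 1/(-834) = -1/834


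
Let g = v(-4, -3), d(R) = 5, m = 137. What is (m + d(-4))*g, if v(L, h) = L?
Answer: -568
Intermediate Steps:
g = -4
(m + d(-4))*g = (137 + 5)*(-4) = 142*(-4) = -568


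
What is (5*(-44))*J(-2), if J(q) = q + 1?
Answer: 220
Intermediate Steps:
J(q) = 1 + q
(5*(-44))*J(-2) = (5*(-44))*(1 - 2) = -220*(-1) = 220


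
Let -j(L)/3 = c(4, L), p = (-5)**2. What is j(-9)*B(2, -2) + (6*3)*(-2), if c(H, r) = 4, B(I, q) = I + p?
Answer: -360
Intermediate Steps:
p = 25
B(I, q) = 25 + I (B(I, q) = I + 25 = 25 + I)
j(L) = -12 (j(L) = -3*4 = -12)
j(-9)*B(2, -2) + (6*3)*(-2) = -12*(25 + 2) + (6*3)*(-2) = -12*27 + 18*(-2) = -324 - 36 = -360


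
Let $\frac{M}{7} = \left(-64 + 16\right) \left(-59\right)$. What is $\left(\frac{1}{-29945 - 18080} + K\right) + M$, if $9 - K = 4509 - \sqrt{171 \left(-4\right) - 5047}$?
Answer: $\frac{735935099}{48025} + i \sqrt{5731} \approx 15324.0 + 75.703 i$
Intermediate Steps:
$M = 19824$ ($M = 7 \left(-64 + 16\right) \left(-59\right) = 7 \left(\left(-48\right) \left(-59\right)\right) = 7 \cdot 2832 = 19824$)
$K = -4500 + i \sqrt{5731}$ ($K = 9 - \left(4509 - \sqrt{171 \left(-4\right) - 5047}\right) = 9 - \left(4509 - \sqrt{-684 - 5047}\right) = 9 - \left(4509 - \sqrt{-5731}\right) = 9 - \left(4509 - i \sqrt{5731}\right) = -4500 + i \sqrt{5731} \approx -4500.0 + 75.703 i$)
$\left(\frac{1}{-29945 - 18080} + K\right) + M = \left(\frac{1}{-29945 - 18080} - \left(4500 - i \sqrt{5731}\right)\right) + 19824 = \left(\frac{1}{-48025} - \left(4500 - i \sqrt{5731}\right)\right) + 19824 = \left(- \frac{1}{48025} - \left(4500 - i \sqrt{5731}\right)\right) + 19824 = \left(- \frac{216112501}{48025} + i \sqrt{5731}\right) + 19824 = \frac{735935099}{48025} + i \sqrt{5731}$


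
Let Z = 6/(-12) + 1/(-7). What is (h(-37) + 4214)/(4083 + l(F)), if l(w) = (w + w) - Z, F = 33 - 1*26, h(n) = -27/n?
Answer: 2183230/2122579 ≈ 1.0286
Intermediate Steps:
Z = -9/14 (Z = 6*(-1/12) + 1*(-1/7) = -1/2 - 1/7 = -9/14 ≈ -0.64286)
F = 7 (F = 33 - 26 = 7)
l(w) = 9/14 + 2*w (l(w) = (w + w) - 1*(-9/14) = 2*w + 9/14 = 9/14 + 2*w)
(h(-37) + 4214)/(4083 + l(F)) = (-27/(-37) + 4214)/(4083 + (9/14 + 2*7)) = (-27*(-1/37) + 4214)/(4083 + (9/14 + 14)) = (27/37 + 4214)/(4083 + 205/14) = 155945/(37*(57367/14)) = (155945/37)*(14/57367) = 2183230/2122579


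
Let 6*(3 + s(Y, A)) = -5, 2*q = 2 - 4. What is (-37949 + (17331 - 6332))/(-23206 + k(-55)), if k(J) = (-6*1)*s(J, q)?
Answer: 26950/23183 ≈ 1.1625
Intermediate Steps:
q = -1 (q = (2 - 4)/2 = (1/2)*(-2) = -1)
s(Y, A) = -23/6 (s(Y, A) = -3 + (1/6)*(-5) = -3 - 5/6 = -23/6)
k(J) = 23 (k(J) = -6*1*(-23/6) = -6*(-23/6) = 23)
(-37949 + (17331 - 6332))/(-23206 + k(-55)) = (-37949 + (17331 - 6332))/(-23206 + 23) = (-37949 + 10999)/(-23183) = -26950*(-1/23183) = 26950/23183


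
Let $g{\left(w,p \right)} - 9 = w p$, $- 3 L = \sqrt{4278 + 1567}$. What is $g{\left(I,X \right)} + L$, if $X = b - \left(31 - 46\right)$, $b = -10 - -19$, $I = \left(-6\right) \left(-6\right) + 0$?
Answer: $873 - \frac{\sqrt{5845}}{3} \approx 847.52$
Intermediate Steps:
$L = - \frac{\sqrt{5845}}{3}$ ($L = - \frac{\sqrt{4278 + 1567}}{3} = - \frac{\sqrt{5845}}{3} \approx -25.484$)
$I = 36$ ($I = 36 + 0 = 36$)
$b = 9$ ($b = -10 + 19 = 9$)
$X = 24$ ($X = 9 - \left(31 - 46\right) = 9 - -15 = 9 + 15 = 24$)
$g{\left(w,p \right)} = 9 + p w$ ($g{\left(w,p \right)} = 9 + w p = 9 + p w$)
$g{\left(I,X \right)} + L = \left(9 + 24 \cdot 36\right) - \frac{\sqrt{5845}}{3} = \left(9 + 864\right) - \frac{\sqrt{5845}}{3} = 873 - \frac{\sqrt{5845}}{3}$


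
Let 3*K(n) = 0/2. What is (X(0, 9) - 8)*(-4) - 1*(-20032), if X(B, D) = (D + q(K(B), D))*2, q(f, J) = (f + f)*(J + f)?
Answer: 19992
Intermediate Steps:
K(n) = 0 (K(n) = (0/2)/3 = (0*(½))/3 = (⅓)*0 = 0)
q(f, J) = 2*f*(J + f) (q(f, J) = (2*f)*(J + f) = 2*f*(J + f))
X(B, D) = 2*D (X(B, D) = (D + 2*0*(D + 0))*2 = (D + 2*0*D)*2 = (D + 0)*2 = D*2 = 2*D)
(X(0, 9) - 8)*(-4) - 1*(-20032) = (2*9 - 8)*(-4) - 1*(-20032) = (18 - 8)*(-4) + 20032 = 10*(-4) + 20032 = -40 + 20032 = 19992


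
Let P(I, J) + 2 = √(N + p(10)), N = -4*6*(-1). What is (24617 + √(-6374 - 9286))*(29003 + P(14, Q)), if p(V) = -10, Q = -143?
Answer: (24617 + 6*I*√435)*(29001 + √14) ≈ 7.1401e+8 + 3.6297e+6*I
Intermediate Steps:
N = 24 (N = -24*(-1) = 24)
P(I, J) = -2 + √14 (P(I, J) = -2 + √(24 - 10) = -2 + √14)
(24617 + √(-6374 - 9286))*(29003 + P(14, Q)) = (24617 + √(-6374 - 9286))*(29003 + (-2 + √14)) = (24617 + √(-15660))*(29001 + √14) = (24617 + 6*I*√435)*(29001 + √14)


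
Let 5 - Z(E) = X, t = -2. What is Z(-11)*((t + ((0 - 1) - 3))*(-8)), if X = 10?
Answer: -240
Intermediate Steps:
Z(E) = -5 (Z(E) = 5 - 1*10 = 5 - 10 = -5)
Z(-11)*((t + ((0 - 1) - 3))*(-8)) = -5*(-2 + ((0 - 1) - 3))*(-8) = -5*(-2 + (-1 - 3))*(-8) = -5*(-2 - 4)*(-8) = -(-30)*(-8) = -5*48 = -240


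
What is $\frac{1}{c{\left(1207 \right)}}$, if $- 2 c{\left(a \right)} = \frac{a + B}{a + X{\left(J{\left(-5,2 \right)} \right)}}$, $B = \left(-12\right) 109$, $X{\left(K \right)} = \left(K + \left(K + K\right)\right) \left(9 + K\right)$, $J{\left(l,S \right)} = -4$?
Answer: $\frac{2294}{101} \approx 22.713$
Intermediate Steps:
$X{\left(K \right)} = 3 K \left(9 + K\right)$ ($X{\left(K \right)} = \left(K + 2 K\right) \left(9 + K\right) = 3 K \left(9 + K\right)$)
$B = -1308$
$c{\left(a \right)} = - \frac{-1308 + a}{2 \left(-60 + a\right)}$ ($c{\left(a \right)} = - \frac{\left(a - 1308\right) \frac{1}{a + 3 \left(-4\right) \left(9 - 4\right)}}{2} = - \frac{\left(-1308 + a\right) \frac{1}{a + 3 \left(-4\right) 5}}{2} = - \frac{\left(-1308 + a\right) \frac{1}{a - 60}}{2} = - \frac{\left(-1308 + a\right) \frac{1}{-60 + a}}{2} = - \frac{\frac{1}{-60 + a} \left(-1308 + a\right)}{2} = - \frac{-1308 + a}{2 \left(-60 + a\right)}$)
$\frac{1}{c{\left(1207 \right)}} = \frac{1}{\frac{1}{2} \frac{1}{-60 + 1207} \left(1308 - 1207\right)} = \frac{1}{\frac{1}{2} \cdot \frac{1}{1147} \left(1308 - 1207\right)} = \frac{1}{\frac{1}{2} \cdot \frac{1}{1147} \cdot 101} = \frac{1}{\frac{101}{2294}} = \frac{2294}{101}$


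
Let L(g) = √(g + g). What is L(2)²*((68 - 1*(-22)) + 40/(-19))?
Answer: 6680/19 ≈ 351.58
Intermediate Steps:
L(g) = √2*√g (L(g) = √(2*g) = √2*√g)
L(2)²*((68 - 1*(-22)) + 40/(-19)) = (√2*√2)²*((68 - 1*(-22)) + 40/(-19)) = 2²*((68 + 22) + 40*(-1/19)) = 4*(90 - 40/19) = 4*(1670/19) = 6680/19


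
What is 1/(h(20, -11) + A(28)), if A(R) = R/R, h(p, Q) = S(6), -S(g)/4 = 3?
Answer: -1/11 ≈ -0.090909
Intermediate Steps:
S(g) = -12 (S(g) = -4*3 = -12)
h(p, Q) = -12
A(R) = 1
1/(h(20, -11) + A(28)) = 1/(-12 + 1) = 1/(-11) = -1/11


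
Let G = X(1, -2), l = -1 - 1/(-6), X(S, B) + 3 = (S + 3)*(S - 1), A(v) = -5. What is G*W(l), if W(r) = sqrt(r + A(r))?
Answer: -I*sqrt(210)/2 ≈ -7.2457*I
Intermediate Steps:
X(S, B) = -3 + (-1 + S)*(3 + S) (X(S, B) = -3 + (S + 3)*(S - 1) = -3 + (3 + S)*(-1 + S) = -3 + (-1 + S)*(3 + S))
l = -5/6 (l = -1 - 1*(-1/6) = -1 + 1/6 = -5/6 ≈ -0.83333)
G = -3 (G = -6 + 1**2 + 2*1 = -6 + 1 + 2 = -3)
W(r) = sqrt(-5 + r) (W(r) = sqrt(r - 5) = sqrt(-5 + r))
G*W(l) = -3*sqrt(-5 - 5/6) = -I*sqrt(210)/2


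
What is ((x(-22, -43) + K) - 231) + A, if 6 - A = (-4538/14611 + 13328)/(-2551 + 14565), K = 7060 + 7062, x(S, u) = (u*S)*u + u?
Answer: -2354393627683/87768277 ≈ -26825.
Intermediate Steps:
x(S, u) = u + S*u² (x(S, u) = (S*u)*u + u = S*u² + u = u + S*u²)
K = 14122
A = 429244227/87768277 (A = 6 - (-4538/14611 + 13328)/(-2551 + 14565) = 6 - (-4538*1/14611 + 13328)/12014 = 6 - (-4538/14611 + 13328)/12014 = 6 - 194730870/(14611*12014) = 6 - 1*97365435/87768277 = 6 - 97365435/87768277 = 429244227/87768277 ≈ 4.8907)
((x(-22, -43) + K) - 231) + A = ((-43*(1 - 22*(-43)) + 14122) - 231) + 429244227/87768277 = ((-43*(1 + 946) + 14122) - 231) + 429244227/87768277 = ((-43*947 + 14122) - 231) + 429244227/87768277 = ((-40721 + 14122) - 231) + 429244227/87768277 = (-26599 - 231) + 429244227/87768277 = -26830 + 429244227/87768277 = -2354393627683/87768277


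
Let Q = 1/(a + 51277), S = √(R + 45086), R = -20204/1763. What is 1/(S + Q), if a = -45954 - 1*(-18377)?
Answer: -41783100/44635490079658237 + 561690000*√140099287882/44635490079658237 ≈ 0.0047101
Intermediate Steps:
R = -20204/1763 (R = -20204*1/1763 = -20204/1763 ≈ -11.460)
S = √140099287882/1763 (S = √(-20204/1763 + 45086) = √(79466414/1763) = √140099287882/1763 ≈ 212.31)
a = -27577 (a = -45954 + 18377 = -27577)
Q = 1/23700 (Q = 1/(-27577 + 51277) = 1/23700 ≈ 4.2194e-5)
1/(S + Q) = 1/(√140099287882/1763 + 1/23700) = 1/(1/23700 + √140099287882/1763)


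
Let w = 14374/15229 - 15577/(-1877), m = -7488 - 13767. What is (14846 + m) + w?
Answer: -182935992566/28584833 ≈ -6399.8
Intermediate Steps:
m = -21255
w = 264202131/28584833 (w = 14374*(1/15229) - 15577*(-1/1877) = 14374/15229 + 15577/1877 = 264202131/28584833 ≈ 9.2427)
(14846 + m) + w = (14846 - 21255) + 264202131/28584833 = -6409 + 264202131/28584833 = -182935992566/28584833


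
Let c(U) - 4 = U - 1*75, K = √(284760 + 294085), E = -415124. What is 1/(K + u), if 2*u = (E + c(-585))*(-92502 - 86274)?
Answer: 7433148528/276258485196542718151 - √578845/1381292425982713590755 ≈ 2.6907e-11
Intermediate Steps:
K = √578845 ≈ 760.82
c(U) = -71 + U (c(U) = 4 + (U - 1*75) = 4 + (U - 75) = 4 + (-75 + U) = -71 + U)
u = 37165742640 (u = ((-415124 + (-71 - 585))*(-92502 - 86274))/2 = ((-415124 - 656)*(-178776))/2 = (-415780*(-178776))/2 = (½)*74331485280 = 37165742640)
1/(K + u) = 1/(√578845 + 37165742640) = 1/(37165742640 + √578845)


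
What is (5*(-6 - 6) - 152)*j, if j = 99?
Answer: -20988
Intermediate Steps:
(5*(-6 - 6) - 152)*j = (5*(-6 - 6) - 152)*99 = (5*(-12) - 152)*99 = (-60 - 152)*99 = -212*99 = -20988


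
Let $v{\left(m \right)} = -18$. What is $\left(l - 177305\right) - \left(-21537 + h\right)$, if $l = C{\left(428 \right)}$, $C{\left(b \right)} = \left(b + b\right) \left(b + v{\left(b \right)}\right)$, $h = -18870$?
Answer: $214062$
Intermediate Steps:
$C{\left(b \right)} = 2 b \left(-18 + b\right)$ ($C{\left(b \right)} = \left(b + b\right) \left(b - 18\right) = 2 b \left(-18 + b\right)$)
$l = 350960$ ($l = 2 \cdot 428 \left(-18 + 428\right) = 2 \cdot 428 \cdot 410 = 350960$)
$\left(l - 177305\right) - \left(-21537 + h\right) = \left(350960 - 177305\right) + \left(21537 - -18870\right) = 173655 + \left(21537 + 18870\right) = 173655 + 40407 = 214062$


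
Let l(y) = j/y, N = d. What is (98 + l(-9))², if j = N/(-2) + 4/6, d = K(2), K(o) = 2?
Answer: 7006609/729 ≈ 9611.3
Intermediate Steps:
d = 2
N = 2
j = -⅓ (j = 2/(-2) + 4/6 = 2*(-½) + 4*(⅙) = -1 + ⅔ = -⅓ ≈ -0.33333)
l(y) = -1/(3*y)
(98 + l(-9))² = (98 - ⅓/(-9))² = (98 - ⅓*(-⅑))² = (98 + 1/27)² = (2647/27)² = 7006609/729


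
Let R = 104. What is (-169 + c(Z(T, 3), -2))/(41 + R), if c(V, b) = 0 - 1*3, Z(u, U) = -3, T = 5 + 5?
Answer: -172/145 ≈ -1.1862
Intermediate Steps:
T = 10
c(V, b) = -3 (c(V, b) = 0 - 3 = -3)
(-169 + c(Z(T, 3), -2))/(41 + R) = (-169 - 3)/(41 + 104) = -172/145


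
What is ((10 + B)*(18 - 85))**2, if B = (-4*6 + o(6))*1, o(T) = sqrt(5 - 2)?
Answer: 893311 - 125692*sqrt(3) ≈ 6.7561e+5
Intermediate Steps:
o(T) = sqrt(3)
B = -24 + sqrt(3) (B = (-4*6 + sqrt(3))*1 = (-24 + sqrt(3))*1 = -24 + sqrt(3) ≈ -22.268)
((10 + B)*(18 - 85))**2 = ((10 + (-24 + sqrt(3)))*(18 - 85))**2 = ((-14 + sqrt(3))*(-67))**2 = (938 - 67*sqrt(3))**2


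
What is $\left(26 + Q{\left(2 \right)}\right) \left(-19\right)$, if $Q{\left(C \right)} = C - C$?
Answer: $-494$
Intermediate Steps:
$Q{\left(C \right)} = 0$
$\left(26 + Q{\left(2 \right)}\right) \left(-19\right) = \left(26 + 0\right) \left(-19\right) = 26 \left(-19\right) = -494$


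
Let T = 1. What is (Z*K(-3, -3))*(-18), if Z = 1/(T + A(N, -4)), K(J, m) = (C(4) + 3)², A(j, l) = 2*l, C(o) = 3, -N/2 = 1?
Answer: 648/7 ≈ 92.571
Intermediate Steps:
N = -2 (N = -2*1 = -2)
K(J, m) = 36 (K(J, m) = (3 + 3)² = 6² = 36)
Z = -⅐ (Z = 1/(1 + 2*(-4)) = 1/(1 - 8) = 1/(-7) = -⅐ ≈ -0.14286)
(Z*K(-3, -3))*(-18) = -⅐*36*(-18) = -36/7*(-18) = 648/7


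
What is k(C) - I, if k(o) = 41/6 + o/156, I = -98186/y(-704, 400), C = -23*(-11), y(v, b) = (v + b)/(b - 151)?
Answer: -476692001/5928 ≈ -80414.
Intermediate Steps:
y(v, b) = (b + v)/(-151 + b)
C = 253
I = 12224157/152 (I = -98186*(-151 + 400)/(400 - 704) = -98186/(-304/249) = -98186*(-249/304) = 12224157/152 ≈ 80422.)
k(o) = 41/6 + o/156 (k(o) = 41*(1/6) + o*(1/156) = 41/6 + o/156)
k(C) - I = (41/6 + (1/156)*253) - 1*12224157/152 = (41/6 + 253/156) - 12224157/152 = 1319/156 - 12224157/152 = -476692001/5928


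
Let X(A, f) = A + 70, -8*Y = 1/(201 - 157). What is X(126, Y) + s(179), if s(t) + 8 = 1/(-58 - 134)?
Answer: 36095/192 ≈ 187.99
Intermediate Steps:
s(t) = -1537/192 (s(t) = -8 + 1/(-58 - 134) = -8 + 1/(-192) = -8 - 1/192 = -1537/192)
Y = -1/352 (Y = -1/(8*(201 - 157)) = -1/8/44 = -1/8*1/44 = -1/352 ≈ -0.0028409)
X(A, f) = 70 + A
X(126, Y) + s(179) = (70 + 126) - 1537/192 = 196 - 1537/192 = 36095/192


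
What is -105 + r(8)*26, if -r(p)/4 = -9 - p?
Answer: 1663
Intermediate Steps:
r(p) = 36 + 4*p (r(p) = -4*(-9 - p) = 36 + 4*p)
-105 + r(8)*26 = -105 + (36 + 4*8)*26 = -105 + (36 + 32)*26 = -105 + 68*26 = -105 + 1768 = 1663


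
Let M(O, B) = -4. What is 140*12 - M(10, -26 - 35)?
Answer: 1684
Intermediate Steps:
140*12 - M(10, -26 - 35) = 140*12 - 1*(-4) = 1680 + 4 = 1684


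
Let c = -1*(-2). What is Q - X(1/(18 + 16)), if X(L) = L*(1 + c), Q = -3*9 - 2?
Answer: -989/34 ≈ -29.088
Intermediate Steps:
c = 2
Q = -29 (Q = -27 - 2 = -29)
X(L) = 3*L (X(L) = L*(1 + 2) = L*3 = 3*L)
Q - X(1/(18 + 16)) = -29 - 3/(18 + 16) = -29 - 3/34 = -989/34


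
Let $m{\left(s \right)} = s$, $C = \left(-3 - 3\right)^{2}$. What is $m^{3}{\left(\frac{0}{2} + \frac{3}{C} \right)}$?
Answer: $\frac{1}{1728} \approx 0.0005787$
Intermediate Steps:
$C = 36$ ($C = \left(-6\right)^{2} = 36$)
$m^{3}{\left(\frac{0}{2} + \frac{3}{C} \right)} = \left(\frac{0}{2} + \frac{3}{36}\right)^{3} = \left(0 \cdot \frac{1}{2} + 3 \cdot \frac{1}{36}\right)^{3} = \left(0 + \frac{1}{12}\right)^{3} = \left(\frac{1}{12}\right)^{3} = \frac{1}{1728}$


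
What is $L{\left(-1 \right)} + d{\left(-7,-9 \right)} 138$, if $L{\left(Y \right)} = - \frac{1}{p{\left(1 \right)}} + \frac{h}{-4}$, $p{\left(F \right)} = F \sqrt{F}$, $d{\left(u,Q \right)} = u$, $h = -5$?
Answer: $- \frac{3863}{4} \approx -965.75$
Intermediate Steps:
$p{\left(F \right)} = F^{\frac{3}{2}}$
$L{\left(Y \right)} = \frac{1}{4}$ ($L{\left(Y \right)} = - \frac{1}{1^{\frac{3}{2}}} - \frac{5}{-4} = - 1^{-1} - - \frac{5}{4} = \left(-1\right) 1 + \frac{5}{4} = -1 + \frac{5}{4} = \frac{1}{4}$)
$L{\left(-1 \right)} + d{\left(-7,-9 \right)} 138 = \frac{1}{4} - 966 = - \frac{3863}{4}$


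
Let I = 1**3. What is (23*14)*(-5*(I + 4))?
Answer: -8050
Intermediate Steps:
I = 1
(23*14)*(-5*(I + 4)) = (23*14)*(-5*(1 + 4)) = 322*(-5*5) = 322*(-25) = -8050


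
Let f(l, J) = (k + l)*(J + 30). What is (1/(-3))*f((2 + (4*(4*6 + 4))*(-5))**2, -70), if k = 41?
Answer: 12456200/3 ≈ 4.1521e+6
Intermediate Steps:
f(l, J) = (30 + J)*(41 + l) (f(l, J) = (41 + l)*(J + 30) = (41 + l)*(30 + J) = (30 + J)*(41 + l))
(1/(-3))*f((2 + (4*(4*6 + 4))*(-5))**2, -70) = (1/(-3))*(1230 + 30*(2 + (4*(4*6 + 4))*(-5))**2 + 41*(-70) - 70*(2 + (4*(4*6 + 4))*(-5))**2) = (1*(-1/3))*(1230 + 30*(2 + (4*(24 + 4))*(-5))**2 - 2870 - 70*(2 + (4*(24 + 4))*(-5))**2) = -(1230 + 30*(2 + (4*28)*(-5))**2 - 2870 - 70*(2 + (4*28)*(-5))**2)/3 = -(1230 + 30*(2 + 112*(-5))**2 - 2870 - 70*(2 + 112*(-5))**2)/3 = -(1230 + 30*(2 - 560)**2 - 2870 - 70*(2 - 560)**2)/3 = -(1230 + 30*(-558)**2 - 2870 - 70*(-558)**2)/3 = -(1230 + 30*311364 - 2870 - 70*311364)/3 = -(1230 + 9340920 - 2870 - 21795480)/3 = -1/3*(-12456200) = 12456200/3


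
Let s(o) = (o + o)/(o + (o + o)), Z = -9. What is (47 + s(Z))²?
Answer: 20449/9 ≈ 2272.1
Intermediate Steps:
s(o) = ⅔ (s(o) = (2*o)/(o + 2*o) = (2*o)/((3*o)) = (2*o)*(1/(3*o)) = ⅔)
(47 + s(Z))² = (47 + ⅔)² = (143/3)² = 20449/9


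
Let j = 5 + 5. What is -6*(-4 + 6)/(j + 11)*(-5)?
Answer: 20/7 ≈ 2.8571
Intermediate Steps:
j = 10
-6*(-4 + 6)/(j + 11)*(-5) = -6*(-4 + 6)/(10 + 11)*(-5) = -12/21*(-5) = -6*2/21*(-5) = -4/7*(-5) = 20/7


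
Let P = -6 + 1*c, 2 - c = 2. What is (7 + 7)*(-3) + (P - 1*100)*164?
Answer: -17426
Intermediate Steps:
c = 0 (c = 2 - 1*2 = 2 - 2 = 0)
P = -6 (P = -6 + 1*0 = -6 + 0 = -6)
(7 + 7)*(-3) + (P - 1*100)*164 = (7 + 7)*(-3) + (-6 - 1*100)*164 = 14*(-3) + (-6 - 100)*164 = -42 - 106*164 = -42 - 17384 = -17426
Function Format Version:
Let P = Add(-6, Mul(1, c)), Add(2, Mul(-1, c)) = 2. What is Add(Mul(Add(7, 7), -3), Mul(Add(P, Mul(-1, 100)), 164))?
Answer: -17426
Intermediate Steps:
c = 0 (c = Add(2, Mul(-1, 2)) = Add(2, -2) = 0)
P = -6 (P = Add(-6, Mul(1, 0)) = Add(-6, 0) = -6)
Add(Mul(Add(7, 7), -3), Mul(Add(P, Mul(-1, 100)), 164)) = Add(Mul(Add(7, 7), -3), Mul(Add(-6, Mul(-1, 100)), 164)) = Add(Mul(14, -3), Mul(Add(-6, -100), 164)) = Add(-42, Mul(-106, 164)) = Add(-42, -17384) = -17426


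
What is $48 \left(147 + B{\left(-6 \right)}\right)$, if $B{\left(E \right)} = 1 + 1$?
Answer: $7152$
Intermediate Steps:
$B{\left(E \right)} = 2$
$48 \left(147 + B{\left(-6 \right)}\right) = 48 \left(147 + 2\right) = 48 \cdot 149 = 7152$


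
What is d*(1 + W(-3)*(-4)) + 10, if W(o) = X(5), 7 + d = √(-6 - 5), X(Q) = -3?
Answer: -81 + 13*I*√11 ≈ -81.0 + 43.116*I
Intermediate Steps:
d = -7 + I*√11 (d = -7 + √(-6 - 5) = -7 + √(-11) = -7 + I*√11 ≈ -7.0 + 3.3166*I)
W(o) = -3
d*(1 + W(-3)*(-4)) + 10 = (-7 + I*√11)*(1 - 3*(-4)) + 10 = (-7 + I*√11)*(1 + 12) + 10 = (-7 + I*√11)*13 + 10 = (-91 + 13*I*√11) + 10 = -81 + 13*I*√11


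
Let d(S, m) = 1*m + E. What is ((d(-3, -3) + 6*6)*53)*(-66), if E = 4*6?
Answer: -199386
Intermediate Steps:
E = 24
d(S, m) = 24 + m (d(S, m) = 1*m + 24 = m + 24 = 24 + m)
((d(-3, -3) + 6*6)*53)*(-66) = (((24 - 3) + 6*6)*53)*(-66) = ((21 + 36)*53)*(-66) = (57*53)*(-66) = 3021*(-66) = -199386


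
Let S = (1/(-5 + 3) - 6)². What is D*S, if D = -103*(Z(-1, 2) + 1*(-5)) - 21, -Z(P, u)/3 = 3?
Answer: 240149/4 ≈ 60037.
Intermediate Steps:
Z(P, u) = -9 (Z(P, u) = -3*3 = -9)
S = 169/4 (S = (1/(-2) - 6)² = (-½ - 6)² = (-13/2)² = 169/4 ≈ 42.250)
D = 1421 (D = -103*(-9 + 1*(-5)) - 21 = -103*(-9 - 5) - 21 = -103*(-14) - 21 = 1442 - 21 = 1421)
D*S = 1421*(169/4) = 240149/4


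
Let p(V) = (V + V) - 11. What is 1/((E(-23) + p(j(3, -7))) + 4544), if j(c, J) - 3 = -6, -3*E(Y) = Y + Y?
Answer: 3/13627 ≈ 0.00022015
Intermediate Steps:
E(Y) = -2*Y/3 (E(Y) = -(Y + Y)/3 = -2*Y/3)
j(c, J) = -3 (j(c, J) = 3 - 6 = -3)
p(V) = -11 + 2*V (p(V) = 2*V - 11 = -11 + 2*V)
1/((E(-23) + p(j(3, -7))) + 4544) = 1/((-⅔*(-23) + (-11 + 2*(-3))) + 4544) = 1/((46/3 + (-11 - 6)) + 4544) = 1/((46/3 - 17) + 4544) = 1/(-5/3 + 4544) = 1/(13627/3) = 3/13627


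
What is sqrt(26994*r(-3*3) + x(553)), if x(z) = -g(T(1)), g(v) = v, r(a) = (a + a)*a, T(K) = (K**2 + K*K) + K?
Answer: 5*sqrt(174921) ≈ 2091.2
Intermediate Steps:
T(K) = K + 2*K**2 (T(K) = (K**2 + K**2) + K = 2*K**2 + K = K + 2*K**2)
r(a) = 2*a**2 (r(a) = (2*a)*a = 2*a**2)
x(z) = -3 (x(z) = -(1 + 2*1) = -(1 + 2) = -3)
sqrt(26994*r(-3*3) + x(553)) = sqrt(26994*(2*(-3*3)**2) - 3) = sqrt(26994*(2*(-9)**2) - 3) = sqrt(26994*(2*81) - 3) = sqrt(26994*162 - 3) = sqrt(4373028 - 3) = sqrt(4373025) = 5*sqrt(174921)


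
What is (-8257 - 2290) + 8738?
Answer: -1809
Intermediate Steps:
(-8257 - 2290) + 8738 = -10547 + 8738 = -1809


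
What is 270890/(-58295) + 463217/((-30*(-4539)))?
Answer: -22210913/17838270 ≈ -1.2451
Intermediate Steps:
270890/(-58295) + 463217/((-30*(-4539))) = 270890*(-1/58295) + 463217/136170 = -54178/11659 + 463217*(1/136170) = -54178/11659 + 463217/136170 = -22210913/17838270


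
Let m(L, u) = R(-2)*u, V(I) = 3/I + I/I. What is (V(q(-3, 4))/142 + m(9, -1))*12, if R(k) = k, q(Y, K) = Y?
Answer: 24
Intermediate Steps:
V(I) = 1 + 3/I (V(I) = 3/I + 1 = 1 + 3/I)
m(L, u) = -2*u
(V(q(-3, 4))/142 + m(9, -1))*12 = (((3 - 3)/(-3))/142 - 2*(-1))*12 = (-⅓*0*(1/142) + 2)*12 = (0*(1/142) + 2)*12 = (0 + 2)*12 = 2*12 = 24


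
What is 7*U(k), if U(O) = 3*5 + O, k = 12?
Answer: 189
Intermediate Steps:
U(O) = 15 + O
7*U(k) = 7*(15 + 12) = 7*27 = 189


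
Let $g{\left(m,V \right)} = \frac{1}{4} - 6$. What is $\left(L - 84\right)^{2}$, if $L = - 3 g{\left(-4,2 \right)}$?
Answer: $\frac{71289}{16} \approx 4455.6$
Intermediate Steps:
$g{\left(m,V \right)} = - \frac{23}{4}$ ($g{\left(m,V \right)} = \frac{1}{4} - 6 = - \frac{23}{4}$)
$L = \frac{69}{4}$ ($L = \left(-3\right) \left(- \frac{23}{4}\right) = \frac{69}{4} \approx 17.25$)
$\left(L - 84\right)^{2} = \left(\frac{69}{4} - 84\right)^{2} = \left(- \frac{267}{4}\right)^{2} = \frac{71289}{16}$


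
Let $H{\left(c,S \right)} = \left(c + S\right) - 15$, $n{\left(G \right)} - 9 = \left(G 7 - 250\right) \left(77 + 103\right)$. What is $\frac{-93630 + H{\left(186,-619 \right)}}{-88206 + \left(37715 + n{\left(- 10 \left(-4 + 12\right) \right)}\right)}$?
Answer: $\frac{2767}{5773} \approx 0.4793$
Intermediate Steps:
$n{\left(G \right)} = -44991 + 1260 G$ ($n{\left(G \right)} = 9 + \left(G 7 - 250\right) \left(77 + 103\right) = 9 + \left(7 G - 250\right) 180 = 9 + \left(-250 + 7 G\right) 180 = 9 + \left(-45000 + 1260 G\right) = -44991 + 1260 G$)
$H{\left(c,S \right)} = -15 + S + c$ ($H{\left(c,S \right)} = \left(S + c\right) - 15 = -15 + S + c$)
$\frac{-93630 + H{\left(186,-619 \right)}}{-88206 + \left(37715 + n{\left(- 10 \left(-4 + 12\right) \right)}\right)} = \frac{-93630 - 448}{-88206 + \left(37715 + \left(-44991 + 1260 \left(- 10 \left(-4 + 12\right)\right)\right)\right)} = \frac{-93630 - 448}{-88206 + \left(37715 + \left(-44991 + 1260 \left(\left(-10\right) 8\right)\right)\right)} = - \frac{94078}{-88206 + \left(37715 + \left(-44991 + 1260 \left(-80\right)\right)\right)} = - \frac{94078}{-88206 + \left(37715 - 145791\right)} = - \frac{94078}{-88206 - 108076} = - \frac{94078}{-196282} = \left(-94078\right) \left(- \frac{1}{196282}\right) = \frac{2767}{5773}$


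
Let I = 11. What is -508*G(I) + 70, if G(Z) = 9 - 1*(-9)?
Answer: -9074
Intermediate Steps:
G(Z) = 18 (G(Z) = 9 + 9 = 18)
-508*G(I) + 70 = -508*18 + 70 = -9144 + 70 = -9074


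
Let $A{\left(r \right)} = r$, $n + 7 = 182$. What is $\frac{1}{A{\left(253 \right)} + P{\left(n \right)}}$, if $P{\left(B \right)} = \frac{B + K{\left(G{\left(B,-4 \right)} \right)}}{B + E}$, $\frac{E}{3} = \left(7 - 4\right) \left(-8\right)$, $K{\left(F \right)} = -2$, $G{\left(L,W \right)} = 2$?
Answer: $\frac{103}{26232} \approx 0.0039265$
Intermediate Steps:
$E = -72$ ($E = 3 \left(7 - 4\right) \left(-8\right) = 3 \cdot 3 \left(-8\right) = 3 \left(-24\right) = -72$)
$n = 175$ ($n = -7 + 182 = 175$)
$P{\left(B \right)} = \frac{-2 + B}{-72 + B}$ ($P{\left(B \right)} = \frac{B - 2}{B - 72} = \frac{-2 + B}{-72 + B}$)
$\frac{1}{A{\left(253 \right)} + P{\left(n \right)}} = \frac{1}{253 + \frac{-2 + 175}{-72 + 175}} = \frac{1}{253 + \frac{1}{103} \cdot 173} = \frac{1}{253 + \frac{173}{103}} = \frac{1}{\frac{26232}{103}} = \frac{103}{26232}$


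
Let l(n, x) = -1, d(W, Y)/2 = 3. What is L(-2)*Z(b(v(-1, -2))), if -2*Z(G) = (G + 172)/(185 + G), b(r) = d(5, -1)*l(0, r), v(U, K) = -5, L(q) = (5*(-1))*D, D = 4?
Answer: 1660/179 ≈ 9.2737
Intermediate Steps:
d(W, Y) = 6 (d(W, Y) = 2*3 = 6)
L(q) = -20 (L(q) = (5*(-1))*4 = -5*4 = -20)
b(r) = -6 (b(r) = 6*(-1) = -6)
Z(G) = -(172 + G)/(2*(185 + G)) (Z(G) = -(G + 172)/(2*(185 + G)) = -(172 + G)/(2*(185 + G)))
L(-2)*Z(b(v(-1, -2))) = -10*(-172 - 1*(-6))/(185 - 6) = -10*(-172 + 6)/179 = -10*(-166)/179 = -20*(-83/179) = 1660/179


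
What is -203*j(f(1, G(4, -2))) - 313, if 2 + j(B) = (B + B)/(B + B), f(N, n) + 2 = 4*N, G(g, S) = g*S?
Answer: -110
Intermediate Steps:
G(g, S) = S*g
f(N, n) = -2 + 4*N
j(B) = -1 (j(B) = -2 + (B + B)/(B + B) = -2 + (2*B)/((2*B)) = -2 + (2*B)*(1/(2*B)) = -2 + 1 = -1)
-203*j(f(1, G(4, -2))) - 313 = -203*(-1) - 313 = 203 - 313 = -110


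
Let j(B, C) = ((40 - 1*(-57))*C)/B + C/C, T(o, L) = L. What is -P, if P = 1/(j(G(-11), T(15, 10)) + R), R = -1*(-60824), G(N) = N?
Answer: -11/668105 ≈ -1.6464e-5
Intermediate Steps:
j(B, C) = 1 + 97*C/B (j(B, C) = ((40 + 57)*C)/B + 1 = (97*C)/B + 1 = 97*C/B + 1 = 1 + 97*C/B)
R = 60824
P = 11/668105 (P = 1/((-11 + 97*10)/(-11) + 60824) = 1/(-(-11 + 970)/11 + 60824) = 1/(-1/11*959 + 60824) = 1/(-959/11 + 60824) = 1/(668105/11) = 11/668105 ≈ 1.6464e-5)
-P = -1*11/668105 = -11/668105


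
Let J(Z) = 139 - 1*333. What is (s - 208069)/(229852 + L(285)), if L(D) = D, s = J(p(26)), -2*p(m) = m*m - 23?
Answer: -208263/230137 ≈ -0.90495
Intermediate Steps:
p(m) = 23/2 - m**2/2 (p(m) = -(m*m - 23)/2 = -(m**2 - 23)/2 = -(-23 + m**2)/2 = 23/2 - m**2/2)
J(Z) = -194 (J(Z) = 139 - 333 = -194)
s = -194
(s - 208069)/(229852 + L(285)) = (-194 - 208069)/(229852 + 285) = -208263/230137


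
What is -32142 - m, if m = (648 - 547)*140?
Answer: -46282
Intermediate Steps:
m = 14140 (m = 101*140 = 14140)
-32142 - m = -32142 - 1*14140 = -32142 - 14140 = -46282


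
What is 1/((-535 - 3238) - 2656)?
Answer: -1/6429 ≈ -0.00015555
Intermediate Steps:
1/((-535 - 3238) - 2656) = 1/(-3773 - 2656) = 1/(-6429) = -1/6429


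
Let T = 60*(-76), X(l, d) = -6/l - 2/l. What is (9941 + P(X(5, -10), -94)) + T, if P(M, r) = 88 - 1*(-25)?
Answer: 5494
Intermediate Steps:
X(l, d) = -8/l
P(M, r) = 113 (P(M, r) = 88 + 25 = 113)
T = -4560
(9941 + P(X(5, -10), -94)) + T = (9941 + 113) - 4560 = 10054 - 4560 = 5494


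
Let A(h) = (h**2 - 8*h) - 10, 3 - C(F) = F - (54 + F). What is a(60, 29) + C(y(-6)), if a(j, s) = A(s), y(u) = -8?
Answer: 656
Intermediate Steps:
C(F) = 57 (C(F) = 3 - (F - (54 + F)) = 3 - (F + (-54 - F)) = 3 - 1*(-54) = 3 + 54 = 57)
A(h) = -10 + h**2 - 8*h
a(j, s) = -10 + s**2 - 8*s
a(60, 29) + C(y(-6)) = (-10 + 29**2 - 8*29) + 57 = (-10 + 841 - 232) + 57 = 599 + 57 = 656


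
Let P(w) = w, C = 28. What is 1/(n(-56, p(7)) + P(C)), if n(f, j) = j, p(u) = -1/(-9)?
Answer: 9/253 ≈ 0.035573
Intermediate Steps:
p(u) = ⅑ (p(u) = -1*(-⅑) = ⅑)
1/(n(-56, p(7)) + P(C)) = 1/(⅑ + 28) = 1/(253/9) = 9/253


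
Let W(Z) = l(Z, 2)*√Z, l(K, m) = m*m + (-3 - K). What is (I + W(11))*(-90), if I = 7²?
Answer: -4410 + 900*√11 ≈ -1425.0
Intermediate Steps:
I = 49
l(K, m) = -3 + m² - K (l(K, m) = m² + (-3 - K) = -3 + m² - K)
W(Z) = √Z*(1 - Z) (W(Z) = (-3 + 2² - Z)*√Z = (-3 + 4 - Z)*√Z = (1 - Z)*√Z = √Z*(1 - Z))
(I + W(11))*(-90) = (49 + √11*(1 - 1*11))*(-90) = (49 + √11*(1 - 11))*(-90) = (49 + √11*(-10))*(-90) = (49 - 10*√11)*(-90) = -4410 + 900*√11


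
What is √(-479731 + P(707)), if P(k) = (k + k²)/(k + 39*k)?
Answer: I*√47971330/10 ≈ 692.61*I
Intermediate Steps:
P(k) = (k + k²)/(40*k) (P(k) = (k + k²)/((40*k)) = (k + k²)*(1/(40*k)) = (k + k²)/(40*k))
√(-479731 + P(707)) = √(-479731 + (1/40 + (1/40)*707)) = √(-479731 + (1/40 + 707/40)) = √(-479731 + 177/10) = √(-4797133/10) = I*√47971330/10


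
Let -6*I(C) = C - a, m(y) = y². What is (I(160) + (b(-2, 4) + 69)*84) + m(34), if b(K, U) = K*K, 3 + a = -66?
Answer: 43499/6 ≈ 7249.8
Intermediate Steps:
a = -69 (a = -3 - 66 = -69)
I(C) = -23/2 - C/6 (I(C) = -(C - 1*(-69))/6 = -(C + 69)/6 = -(69 + C)/6 = -23/2 - C/6)
b(K, U) = K²
(I(160) + (b(-2, 4) + 69)*84) + m(34) = ((-23/2 - ⅙*160) + ((-2)² + 69)*84) + 34² = ((-23/2 - 80/3) + (4 + 69)*84) + 1156 = (-229/6 + 73*84) + 1156 = (-229/6 + 6132) + 1156 = 36563/6 + 1156 = 43499/6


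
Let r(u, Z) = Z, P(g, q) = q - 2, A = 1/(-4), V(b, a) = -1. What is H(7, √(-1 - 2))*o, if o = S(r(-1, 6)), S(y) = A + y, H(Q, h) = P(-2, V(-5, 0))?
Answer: -69/4 ≈ -17.250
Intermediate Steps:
A = -¼ (A = 1*(-¼) = -¼ ≈ -0.25000)
P(g, q) = -2 + q
H(Q, h) = -3 (H(Q, h) = -2 - 1 = -3)
S(y) = -¼ + y
o = 23/4 (o = -¼ + 6 = 23/4 ≈ 5.7500)
H(7, √(-1 - 2))*o = -3*23/4 = -69/4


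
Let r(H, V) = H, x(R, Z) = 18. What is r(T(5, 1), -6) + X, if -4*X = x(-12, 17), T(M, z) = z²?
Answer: -7/2 ≈ -3.5000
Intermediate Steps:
X = -9/2 (X = -¼*18 = -9/2 ≈ -4.5000)
r(T(5, 1), -6) + X = 1² - 9/2 = 1 - 9/2 = -7/2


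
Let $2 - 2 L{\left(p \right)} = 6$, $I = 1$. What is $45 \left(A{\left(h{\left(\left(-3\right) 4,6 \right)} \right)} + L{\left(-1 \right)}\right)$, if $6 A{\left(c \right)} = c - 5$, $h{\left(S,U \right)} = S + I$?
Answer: $-210$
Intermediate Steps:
$L{\left(p \right)} = -2$ ($L{\left(p \right)} = 1 - 3 = -2$)
$h{\left(S,U \right)} = 1 + S$ ($h{\left(S,U \right)} = S + 1 = 1 + S$)
$A{\left(c \right)} = - \frac{5}{6} + \frac{c}{6}$ ($A{\left(c \right)} = \frac{c - 5}{6} = \frac{-5 + c}{6} = - \frac{5}{6} + \frac{c}{6}$)
$45 \left(A{\left(h{\left(\left(-3\right) 4,6 \right)} \right)} + L{\left(-1 \right)}\right) = 45 \left(\left(- \frac{5}{6} + \frac{1 - 12}{6}\right) - 2\right) = 45 \left(\left(- \frac{5}{6} + \frac{1}{6} \left(-11\right)\right) - 2\right) = 45 \left(\left(- \frac{5}{6} - \frac{11}{6}\right) - 2\right) = 45 \left(- \frac{8}{3} - 2\right) = 45 \left(- \frac{14}{3}\right) = -210$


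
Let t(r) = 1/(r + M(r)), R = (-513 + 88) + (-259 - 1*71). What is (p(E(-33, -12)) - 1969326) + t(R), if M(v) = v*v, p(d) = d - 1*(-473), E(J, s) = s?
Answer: -1120815778549/569270 ≈ -1.9689e+6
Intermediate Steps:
p(d) = 473 + d (p(d) = d + 473 = 473 + d)
M(v) = v²
R = -755 (R = -425 + (-259 - 71) = -425 - 330 = -755)
t(r) = 1/(r + r²)
(p(E(-33, -12)) - 1969326) + t(R) = ((473 - 12) - 1969326) + 1/((-755)*(1 - 755)) = (461 - 1969326) - 1/755/(-754) = -1968865 - 1/755*(-1/754) = -1968865 + 1/569270 = -1120815778549/569270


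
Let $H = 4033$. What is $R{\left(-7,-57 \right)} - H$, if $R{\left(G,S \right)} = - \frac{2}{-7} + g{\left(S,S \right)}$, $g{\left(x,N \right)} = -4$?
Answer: $- \frac{28257}{7} \approx -4036.7$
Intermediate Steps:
$R{\left(G,S \right)} = - \frac{26}{7}$ ($R{\left(G,S \right)} = - \frac{2}{-7} - 4 = \left(-2\right) \left(- \frac{1}{7}\right) - 4 = \frac{2}{7} - 4 = - \frac{26}{7}$)
$R{\left(-7,-57 \right)} - H = - \frac{26}{7} - 4033 = - \frac{28257}{7}$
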